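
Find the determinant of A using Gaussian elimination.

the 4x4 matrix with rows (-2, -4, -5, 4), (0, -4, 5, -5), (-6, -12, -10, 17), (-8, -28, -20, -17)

Forward elimination:
R3 <- R3 - (3)*R1:  [ 0  0  5  5 ]
R4 <- R4 - (4)*R1:  [   0  -12    0  -33 ]
R4 <- R4 - (3)*R2:  [   0    0  -15  -18 ]
R4 <- R4 - (-3)*R3:  [  0   0   0  -3 ]
Upper-triangular form:
[ -2  -4  -5   4 ]
[  0  -4   5  -5 ]
[  0   0   5   5 ]
[  0   0   0  -3 ]
det(A) = (-1)^0 * (-2) * (-4) * (5) * (-3) = -120  (0 row swaps -> sign +1)

det(A) = -120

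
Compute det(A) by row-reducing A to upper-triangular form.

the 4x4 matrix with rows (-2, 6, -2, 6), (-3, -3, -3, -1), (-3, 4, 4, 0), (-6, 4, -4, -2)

det(A) = -1168

Forward elimination:
R2 <- R2 - (3/2)*R1:  [   0  -12    0  -10 ]
R3 <- R3 - (3/2)*R1:  [  0  -5   7  -9 ]
R4 <- R4 - (3)*R1:  [   0  -14    2  -20 ]
R3 <- R3 - (5/12)*R2:  [     0      0      7  -29/6 ]
R4 <- R4 - (7/6)*R2:  [     0      0      2  -25/3 ]
R4 <- R4 - (2/7)*R3:  [       0        0        0  -146/21 ]
Upper-triangular form:
[ -2    6  -2        6 ]
[  0  -12   0      -10 ]
[  0    0   7    -29/6 ]
[  0    0   0  -146/21 ]
det(A) = (-1)^0 * (-2) * (-12) * (7) * (-146/21) = -1168  (0 row swaps -> sign +1)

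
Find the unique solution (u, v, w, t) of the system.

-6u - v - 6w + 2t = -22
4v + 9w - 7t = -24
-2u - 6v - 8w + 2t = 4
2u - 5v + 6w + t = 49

(3, -4, 3, 5)

Forward elimination on [A|b]:
R3 <- R3 - (1/3)*R1:  [     0  -17/3     -6    4/3   34/3 ]
R4 <- R4 - (-1/3)*R1:  [     0  -16/3      4    5/3  125/3 ]
R3 <- R3 - (-17/12)*R2:  [       0        0     27/4  -103/12    -68/3 ]
R4 <- R4 - (-4/3)*R2:  [     0      0     16  -23/3   29/3 ]
R4 <- R4 - (64/27)*R3:  [       0        0        0  1027/81  5135/81 ]
Row echelon form:
[ -6  -1    -6        2  |      -22 ]
[  0   4     9       -7  |      -24 ]
[  0   0  27/4  -103/12  |    -68/3 ]
[  0   0     0  1027/81  |  5135/81 ]
Back-substitution:
t = (5135/81) / (1027/81) = 5
w = (-68/3 - (-103/12)*(5)) / (27/4) = 3
v = (-24 - (9)*(3) - (-7)*(5)) / 4 = -4
u = (-22 - (-1)*(-4) - (-6)*(3) - (2)*(5)) / -6 = 3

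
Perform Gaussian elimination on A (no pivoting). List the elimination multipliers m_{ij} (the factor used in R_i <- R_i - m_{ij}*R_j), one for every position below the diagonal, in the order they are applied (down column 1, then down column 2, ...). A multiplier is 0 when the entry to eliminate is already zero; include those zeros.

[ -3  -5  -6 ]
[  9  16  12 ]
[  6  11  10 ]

multipliers: -3, -2, 1

Forward elimination:
R2 <- R2 - (-3)*R1:  [  0   1  -6 ]
R3 <- R3 - (-2)*R1:  [  0   1  -2 ]
R3 <- R3 - (1)*R2:  [ 0  0  4 ]
Multipliers (in order of application): m_{21} = -3, m_{31} = -2, m_{32} = 1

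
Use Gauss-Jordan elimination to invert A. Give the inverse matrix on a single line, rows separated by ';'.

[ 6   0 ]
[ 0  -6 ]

inverse = [1/6 0; 0 -1/6]

Gauss-Jordan on [A | I]:
R1 <- (1/6)*R1:  [   1    0  |  1/6    0 ]
R2 <- (1/-6)*R2:  [    0     1  |     0  -1/6 ]
Right block of [I | A^{-1}] is the inverse:
[ 1/6     0 ]
[   0  -1/6 ]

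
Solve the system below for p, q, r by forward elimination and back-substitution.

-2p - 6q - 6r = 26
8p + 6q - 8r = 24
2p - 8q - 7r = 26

Forward elimination on [A|b]:
R2 <- R2 - (-4)*R1:  [   0  -18  -32  128 ]
R3 <- R3 - (-1)*R1:  [   0  -14  -13   52 ]
R3 <- R3 - (7/9)*R2:  [      0       0   107/9  -428/9 ]
Row echelon form:
[ -2   -6     -6  |      26 ]
[  0  -18    -32  |     128 ]
[  0    0  107/9  |  -428/9 ]
Back-substitution:
r = (-428/9) / (107/9) = -4
q = (128 - (-32)*(-4)) / -18 = 0
p = (26 - (-6)*(0) - (-6)*(-4)) / -2 = -1

(-1, 0, -4)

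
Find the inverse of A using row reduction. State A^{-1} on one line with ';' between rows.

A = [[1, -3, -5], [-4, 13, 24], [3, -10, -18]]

inverse = [6 -4 -7; 0 -3 -4; 1 1 1]

Gauss-Jordan on [A | I]:
R2 <- R2 - (-4)*R1:  [ 0  1  4  |  4  1  0 ]
R3 <- R3 - (3)*R1:  [  0  -1  -3  |  -3   0   1 ]
R1 <- R1 - (-3)*R2:  [  1   0   7  |  13   3   0 ]
R3 <- R3 - (-1)*R2:  [ 0  0  1  |  1  1  1 ]
R1 <- R1 - (7)*R3:  [  1   0   0  |   6  -4  -7 ]
R2 <- R2 - (4)*R3:  [  0   1   0  |   0  -3  -4 ]
Right block of [I | A^{-1}] is the inverse:
[ 6  -4  -7 ]
[ 0  -3  -4 ]
[ 1   1   1 ]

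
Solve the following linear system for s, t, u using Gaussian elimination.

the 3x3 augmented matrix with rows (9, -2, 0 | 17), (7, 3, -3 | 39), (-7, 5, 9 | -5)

(3, 5, -1)

Forward elimination on [A|b]:
R2 <- R2 - (7/9)*R1:  [     0   41/9     -3  232/9 ]
R3 <- R3 - (-7/9)*R1:  [    0  31/9     9  74/9 ]
R3 <- R3 - (31/41)*R2:  [       0        0   462/41  -462/41 ]
Row echelon form:
[ 9    -2       0  |       17 ]
[ 0  41/9      -3  |    232/9 ]
[ 0     0  462/41  |  -462/41 ]
Back-substitution:
u = (-462/41) / (462/41) = -1
t = (232/9 - (-3)*(-1)) / (41/9) = 5
s = (17 - (-2)*(5)) / 9 = 3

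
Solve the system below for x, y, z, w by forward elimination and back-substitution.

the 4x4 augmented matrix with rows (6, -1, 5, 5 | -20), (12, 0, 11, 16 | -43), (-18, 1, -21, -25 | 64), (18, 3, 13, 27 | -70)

(-4, -4, -1, 1)

Forward elimination on [A|b]:
R2 <- R2 - (2)*R1:  [  0   2   1   6  -3 ]
R3 <- R3 - (-3)*R1:  [   0   -2   -6  -10    4 ]
R4 <- R4 - (3)*R1:  [   0    6   -2   12  -10 ]
R3 <- R3 - (-1)*R2:  [  0   0  -5  -4   1 ]
R4 <- R4 - (3)*R2:  [  0   0  -5  -6  -1 ]
R4 <- R4 - (1)*R3:  [  0   0   0  -2  -2 ]
Row echelon form:
[ 6  -1   5   5  |  -20 ]
[ 0   2   1   6  |   -3 ]
[ 0   0  -5  -4  |    1 ]
[ 0   0   0  -2  |   -2 ]
Back-substitution:
w = (-2) / -2 = 1
z = (1 - (-4)*(1)) / -5 = -1
y = (-3 - (1)*(-1) - (6)*(1)) / 2 = -4
x = (-20 - (-1)*(-4) - (5)*(-1) - (5)*(1)) / 6 = -4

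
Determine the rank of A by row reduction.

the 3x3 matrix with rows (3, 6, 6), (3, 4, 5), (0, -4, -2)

rank(A) = 2

Row reduction:
R2 <- R2 - (1)*R1:  [  0  -2  -1 ]
R3 <- R3 - (2)*R2:  [ 0  0  0 ]
Row echelon form:
[ 3   6   6 ]
[ 0  -2  -1 ]
[ 0   0   0 ]
Nonzero rows / pivot columns: 2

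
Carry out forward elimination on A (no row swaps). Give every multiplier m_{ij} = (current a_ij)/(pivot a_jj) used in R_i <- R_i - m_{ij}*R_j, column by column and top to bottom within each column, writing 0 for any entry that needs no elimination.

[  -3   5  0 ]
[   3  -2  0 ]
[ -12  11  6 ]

multipliers: -1, 4, -3

Forward elimination:
R2 <- R2 - (-1)*R1:  [ 0  3  0 ]
R3 <- R3 - (4)*R1:  [  0  -9   6 ]
R3 <- R3 - (-3)*R2:  [ 0  0  6 ]
Multipliers (in order of application): m_{21} = -1, m_{31} = 4, m_{32} = -3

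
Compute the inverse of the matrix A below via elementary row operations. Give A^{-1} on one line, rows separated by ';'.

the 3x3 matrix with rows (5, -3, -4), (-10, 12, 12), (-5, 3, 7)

Gauss-Jordan on [A | I]:
R1 <- (1/5)*R1:  [    1  -3/5  -4/5  |   1/5     0     0 ]
R2 <- R2 - (-10)*R1:  [ 0  6  4  |  2  1  0 ]
R3 <- R3 - (-5)*R1:  [ 0  0  3  |  1  0  1 ]
R2 <- (1/6)*R2:  [   0    1  2/3  |  1/3  1/6    0 ]
R1 <- R1 - (-3/5)*R2:  [    1     0  -2/5  |   2/5  1/10     0 ]
R3 <- (1/3)*R3:  [   0    0    1  |  1/3    0  1/3 ]
R1 <- R1 - (-2/5)*R3:  [    1     0     0  |  8/15  1/10  2/15 ]
R2 <- R2 - (2/3)*R3:  [    0     1     0  |   1/9   1/6  -2/9 ]
Right block of [I | A^{-1}] is the inverse:
[ 8/15  1/10  2/15 ]
[  1/9   1/6  -2/9 ]
[  1/3     0   1/3 ]

inverse = [8/15 1/10 2/15; 1/9 1/6 -2/9; 1/3 0 1/3]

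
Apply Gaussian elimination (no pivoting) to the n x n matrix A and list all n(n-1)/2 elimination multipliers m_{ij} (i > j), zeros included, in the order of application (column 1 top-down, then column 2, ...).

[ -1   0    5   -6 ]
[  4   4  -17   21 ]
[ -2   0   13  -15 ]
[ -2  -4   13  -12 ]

multipliers: -4, 2, 2, 0, -1, 2

Forward elimination:
R2 <- R2 - (-4)*R1:  [  0   4   3  -3 ]
R3 <- R3 - (2)*R1:  [  0   0   3  -3 ]
R4 <- R4 - (2)*R1:  [  0  -4   3   0 ]
R3: entry in column 2 is already 0 -> m_{32} = 0 (no row operation needed)
R4 <- R4 - (-1)*R2:  [  0   0   6  -3 ]
R4 <- R4 - (2)*R3:  [ 0  0  0  3 ]
Multipliers (in order of application): m_{21} = -4, m_{31} = 2, m_{41} = 2, m_{32} = 0, m_{42} = -1, m_{43} = 2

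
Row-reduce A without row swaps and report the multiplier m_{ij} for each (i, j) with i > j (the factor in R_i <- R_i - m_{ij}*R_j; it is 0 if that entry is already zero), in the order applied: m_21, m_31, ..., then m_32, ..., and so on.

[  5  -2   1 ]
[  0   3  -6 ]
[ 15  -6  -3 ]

Forward elimination:
R2: entry in column 1 is already 0 -> m_{21} = 0 (no row operation needed)
R3 <- R3 - (3)*R1:  [  0   0  -6 ]
R3: entry in column 2 is already 0 -> m_{32} = 0 (no row operation needed)
Multipliers (in order of application): m_{21} = 0, m_{31} = 3, m_{32} = 0

multipliers: 0, 3, 0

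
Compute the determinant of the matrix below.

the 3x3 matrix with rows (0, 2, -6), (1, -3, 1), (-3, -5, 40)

Forward elimination:
R1 <-> R2   (pivot in column 1 was zero)
[  1  -3   1 ]
[  0   2  -6 ]
[ -3  -5  40 ]
R3 <- R3 - (-3)*R1:  [   0  -14   43 ]
R3 <- R3 - (-7)*R2:  [ 0  0  1 ]
Upper-triangular form:
[ 1  -3   1 ]
[ 0   2  -6 ]
[ 0   0   1 ]
det(A) = (-1)^1 * (1) * (2) * (1) = -2  (1 row swap -> sign -1)

det(A) = -2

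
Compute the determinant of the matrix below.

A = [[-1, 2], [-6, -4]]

Forward elimination:
R2 <- R2 - (6)*R1:  [   0  -16 ]
Upper-triangular form:
[ -1    2 ]
[  0  -16 ]
det(A) = (-1)^0 * (-1) * (-16) = 16  (0 row swaps -> sign +1)

det(A) = 16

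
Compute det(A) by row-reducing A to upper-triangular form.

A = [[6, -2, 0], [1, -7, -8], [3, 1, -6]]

Forward elimination:
R2 <- R2 - (1/6)*R1:  [     0  -20/3     -8 ]
R3 <- R3 - (1/2)*R1:  [  0   2  -6 ]
R3 <- R3 - (-3/10)*R2:  [     0      0  -42/5 ]
Upper-triangular form:
[ 6     -2      0 ]
[ 0  -20/3     -8 ]
[ 0      0  -42/5 ]
det(A) = (-1)^0 * (6) * (-20/3) * (-42/5) = 336  (0 row swaps -> sign +1)

det(A) = 336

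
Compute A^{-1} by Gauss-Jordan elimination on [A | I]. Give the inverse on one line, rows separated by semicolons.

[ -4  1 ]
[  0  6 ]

Gauss-Jordan on [A | I]:
R1 <- (1/-4)*R1:  [    1  -1/4  |  -1/4     0 ]
R2 <- (1/6)*R2:  [   0    1  |    0  1/6 ]
R1 <- R1 - (-1/4)*R2:  [    1     0  |  -1/4  1/24 ]
Right block of [I | A^{-1}] is the inverse:
[ -1/4  1/24 ]
[    0   1/6 ]

inverse = [-1/4 1/24; 0 1/6]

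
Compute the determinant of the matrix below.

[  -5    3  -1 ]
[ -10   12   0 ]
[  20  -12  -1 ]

Forward elimination:
R2 <- R2 - (2)*R1:  [ 0  6  2 ]
R3 <- R3 - (-4)*R1:  [  0   0  -5 ]
Upper-triangular form:
[ -5  3  -1 ]
[  0  6   2 ]
[  0  0  -5 ]
det(A) = (-1)^0 * (-5) * (6) * (-5) = 150  (0 row swaps -> sign +1)

det(A) = 150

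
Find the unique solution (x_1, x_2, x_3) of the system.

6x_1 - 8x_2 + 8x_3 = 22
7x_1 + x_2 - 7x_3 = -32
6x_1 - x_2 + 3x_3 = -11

(-3, -4, 1)

Forward elimination on [A|b]:
R2 <- R2 - (7/6)*R1:  [      0    31/3   -49/3  -173/3 ]
R3 <- R3 - (1)*R1:  [   0    7   -5  -33 ]
R3 <- R3 - (21/31)*R2:  [      0       0  188/31  188/31 ]
Row echelon form:
[ 6    -8       8  |      22 ]
[ 0  31/3   -49/3  |  -173/3 ]
[ 0     0  188/31  |  188/31 ]
Back-substitution:
x_3 = (188/31) / (188/31) = 1
x_2 = (-173/3 - (-49/3)*(1)) / (31/3) = -4
x_1 = (22 - (-8)*(-4) - (8)*(1)) / 6 = -3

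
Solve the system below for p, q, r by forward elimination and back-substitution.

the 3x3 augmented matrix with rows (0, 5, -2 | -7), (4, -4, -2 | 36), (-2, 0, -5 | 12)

(4, -3, -4)

Forward elimination on [A|b]:
R1 <-> R2   (pivot in column 1 was zero)
[  4  -4  -2  36 ]
[  0   5  -2  -7 ]
[ -2   0  -5  12 ]
R3 <- R3 - (-1/2)*R1:  [  0  -2  -6  30 ]
R3 <- R3 - (-2/5)*R2:  [     0      0  -34/5  136/5 ]
Row echelon form:
[ 4  -4     -2  |     36 ]
[ 0   5     -2  |     -7 ]
[ 0   0  -34/5  |  136/5 ]
Back-substitution:
r = (136/5) / (-34/5) = -4
q = (-7 - (-2)*(-4)) / 5 = -3
p = (36 - (-4)*(-3) - (-2)*(-4)) / 4 = 4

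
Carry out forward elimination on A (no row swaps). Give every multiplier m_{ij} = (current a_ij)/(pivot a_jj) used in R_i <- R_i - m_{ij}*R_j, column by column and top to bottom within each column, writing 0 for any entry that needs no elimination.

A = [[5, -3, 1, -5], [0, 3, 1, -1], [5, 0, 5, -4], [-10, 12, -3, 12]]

multipliers: 0, 1, -2, 1, 2, -1

Forward elimination:
R2: entry in column 1 is already 0 -> m_{21} = 0 (no row operation needed)
R3 <- R3 - (1)*R1:  [ 0  3  4  1 ]
R4 <- R4 - (-2)*R1:  [  0   6  -1   2 ]
R3 <- R3 - (1)*R2:  [ 0  0  3  2 ]
R4 <- R4 - (2)*R2:  [  0   0  -3   4 ]
R4 <- R4 - (-1)*R3:  [ 0  0  0  6 ]
Multipliers (in order of application): m_{21} = 0, m_{31} = 1, m_{41} = -2, m_{32} = 1, m_{42} = 2, m_{43} = -1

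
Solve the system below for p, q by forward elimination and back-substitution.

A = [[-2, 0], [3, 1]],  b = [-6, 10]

Forward elimination on [A|b]:
R2 <- R2 - (-3/2)*R1:  [ 0  1  1 ]
Row echelon form:
[ -2  0  |  -6 ]
[  0  1  |   1 ]
Back-substitution:
q = (1) / 1 = 1
p = (-6) / -2 = 3

(3, 1)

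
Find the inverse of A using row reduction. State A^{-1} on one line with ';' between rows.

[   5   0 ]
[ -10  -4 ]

Gauss-Jordan on [A | I]:
R1 <- (1/5)*R1:  [   1    0  |  1/5    0 ]
R2 <- R2 - (-10)*R1:  [  0  -4  |   2   1 ]
R2 <- (1/-4)*R2:  [    0     1  |  -1/2  -1/4 ]
Right block of [I | A^{-1}] is the inverse:
[  1/5     0 ]
[ -1/2  -1/4 ]

inverse = [1/5 0; -1/2 -1/4]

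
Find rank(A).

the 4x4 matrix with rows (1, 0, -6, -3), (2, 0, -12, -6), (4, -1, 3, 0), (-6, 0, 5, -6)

rank(A) = 3

Row reduction:
R2 <- R2 - (2)*R1:  [ 0  0  0  0 ]
R3 <- R3 - (4)*R1:  [  0  -1  27  12 ]
R4 <- R4 - (-6)*R1:  [   0    0  -31  -24 ]
R2 <-> R3   (pivot in column 2 was zero)
[ 1   0   -6   -3 ]
[ 0  -1   27   12 ]
[ 0   0    0    0 ]
[ 0   0  -31  -24 ]
R3 <-> R4   (pivot in column 3 was zero)
[ 1   0   -6   -3 ]
[ 0  -1   27   12 ]
[ 0   0  -31  -24 ]
[ 0   0    0    0 ]
Row echelon form:
[ 1   0   -6   -3 ]
[ 0  -1   27   12 ]
[ 0   0  -31  -24 ]
[ 0   0    0    0 ]
Nonzero rows / pivot columns: 3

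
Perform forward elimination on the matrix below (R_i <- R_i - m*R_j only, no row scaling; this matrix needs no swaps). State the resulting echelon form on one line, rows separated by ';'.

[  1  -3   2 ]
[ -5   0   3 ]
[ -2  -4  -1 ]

Forward elimination:
R2 <- R2 - (-5)*R1:  [   0  -15   13 ]
R3 <- R3 - (-2)*R1:  [   0  -10    3 ]
R3 <- R3 - (2/3)*R2:  [     0      0  -17/3 ]
Row echelon form:
[ 1   -3      2 ]
[ 0  -15     13 ]
[ 0    0  -17/3 ]

REF = [1 -3 2; 0 -15 13; 0 0 -17/3]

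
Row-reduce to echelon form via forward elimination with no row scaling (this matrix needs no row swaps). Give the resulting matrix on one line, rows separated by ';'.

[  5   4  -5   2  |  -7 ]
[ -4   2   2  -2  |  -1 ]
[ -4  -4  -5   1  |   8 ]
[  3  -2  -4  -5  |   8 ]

REF = [5 4 -5 2 -7; 0 26/5 -2 -2/5 -33/5; 0 0 -121/13 33/13 18/13; 0 0 0 -80/11 752/121]

Forward elimination:
R2 <- R2 - (-4/5)*R1:  [     0   26/5     -2   -2/5  -33/5 ]
R3 <- R3 - (-4/5)*R1:  [    0  -4/5    -9  13/5  12/5 ]
R4 <- R4 - (3/5)*R1:  [     0  -22/5     -1  -31/5   61/5 ]
R3 <- R3 - (-2/13)*R2:  [       0        0  -121/13    33/13    18/13 ]
R4 <- R4 - (-11/13)*R2:  [      0       0  -35/13  -85/13   86/13 ]
R4 <- R4 - (35/121)*R3:  [       0        0        0   -80/11  752/121 ]
Row echelon form:
[ 5     4       -5       2  |       -7 ]
[ 0  26/5       -2    -2/5  |    -33/5 ]
[ 0     0  -121/13   33/13  |    18/13 ]
[ 0     0        0  -80/11  |  752/121 ]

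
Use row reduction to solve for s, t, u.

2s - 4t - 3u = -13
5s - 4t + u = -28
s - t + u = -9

Forward elimination on [A|b]:
R2 <- R2 - (5/2)*R1:  [    0     6  17/2   9/2 ]
R3 <- R3 - (1/2)*R1:  [    0     1   5/2  -5/2 ]
R3 <- R3 - (1/6)*R2:  [     0      0  13/12  -13/4 ]
Row echelon form:
[ 2  -4     -3  |    -13 ]
[ 0   6   17/2  |    9/2 ]
[ 0   0  13/12  |  -13/4 ]
Back-substitution:
u = (-13/4) / (13/12) = -3
t = (9/2 - (17/2)*(-3)) / 6 = 5
s = (-13 - (-4)*(5) - (-3)*(-3)) / 2 = -1

(-1, 5, -3)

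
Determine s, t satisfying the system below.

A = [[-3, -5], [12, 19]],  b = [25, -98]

(-5, -2)

Forward elimination on [A|b]:
R2 <- R2 - (-4)*R1:  [  0  -1   2 ]
Row echelon form:
[ -3  -5  |  25 ]
[  0  -1  |   2 ]
Back-substitution:
t = (2) / -1 = -2
s = (25 - (-5)*(-2)) / -3 = -5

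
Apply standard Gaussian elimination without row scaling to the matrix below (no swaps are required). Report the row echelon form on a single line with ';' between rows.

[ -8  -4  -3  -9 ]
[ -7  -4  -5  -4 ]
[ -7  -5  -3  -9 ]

Forward elimination:
R2 <- R2 - (7/8)*R1:  [     0   -1/2  -19/8   31/8 ]
R3 <- R3 - (7/8)*R1:  [    0  -3/2  -3/8  -9/8 ]
R3 <- R3 - (3)*R2:  [     0      0   27/4  -51/4 ]
Row echelon form:
[ -8    -4     -3     -9 ]
[  0  -1/2  -19/8   31/8 ]
[  0     0   27/4  -51/4 ]

REF = [-8 -4 -3 -9; 0 -1/2 -19/8 31/8; 0 0 27/4 -51/4]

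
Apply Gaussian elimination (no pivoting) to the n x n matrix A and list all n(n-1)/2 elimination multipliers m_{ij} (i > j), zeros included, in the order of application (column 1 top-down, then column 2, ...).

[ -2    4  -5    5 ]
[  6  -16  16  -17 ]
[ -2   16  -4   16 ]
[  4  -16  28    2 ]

multipliers: -3, 1, -2, -3, 2, 4

Forward elimination:
R2 <- R2 - (-3)*R1:  [  0  -4   1  -2 ]
R3 <- R3 - (1)*R1:  [  0  12   1  11 ]
R4 <- R4 - (-2)*R1:  [  0  -8  18  12 ]
R3 <- R3 - (-3)*R2:  [ 0  0  4  5 ]
R4 <- R4 - (2)*R2:  [  0   0  16  16 ]
R4 <- R4 - (4)*R3:  [  0   0   0  -4 ]
Multipliers (in order of application): m_{21} = -3, m_{31} = 1, m_{41} = -2, m_{32} = -3, m_{42} = 2, m_{43} = 4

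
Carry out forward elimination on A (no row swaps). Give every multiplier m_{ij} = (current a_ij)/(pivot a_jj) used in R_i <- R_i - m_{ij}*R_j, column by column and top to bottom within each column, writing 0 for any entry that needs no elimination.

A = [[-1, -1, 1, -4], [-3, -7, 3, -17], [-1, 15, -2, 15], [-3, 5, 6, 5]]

multipliers: 3, 1, 3, -4, -2, -1

Forward elimination:
R2 <- R2 - (3)*R1:  [  0  -4   0  -5 ]
R3 <- R3 - (1)*R1:  [  0  16  -3  19 ]
R4 <- R4 - (3)*R1:  [  0   8   3  17 ]
R3 <- R3 - (-4)*R2:  [  0   0  -3  -1 ]
R4 <- R4 - (-2)*R2:  [ 0  0  3  7 ]
R4 <- R4 - (-1)*R3:  [ 0  0  0  6 ]
Multipliers (in order of application): m_{21} = 3, m_{31} = 1, m_{41} = 3, m_{32} = -4, m_{42} = -2, m_{43} = -1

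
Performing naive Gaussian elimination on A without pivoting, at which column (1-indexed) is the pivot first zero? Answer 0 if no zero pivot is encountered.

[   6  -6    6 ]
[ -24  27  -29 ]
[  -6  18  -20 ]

Naive forward elimination:
R2 <- R2 - (-4)*R1:  [  0   3  -5 ]
R3 <- R3 - (-1)*R1:  [   0   12  -14 ]
R3 <- R3 - (4)*R2:  [ 0  0  6 ]
All pivots nonzero; naive elimination completes without hitting a zero pivot.

first zero-pivot column = 0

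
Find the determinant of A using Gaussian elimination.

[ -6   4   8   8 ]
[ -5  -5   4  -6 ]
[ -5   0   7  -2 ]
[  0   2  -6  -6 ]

Forward elimination:
R2 <- R2 - (5/6)*R1:  [     0  -25/3   -8/3  -38/3 ]
R3 <- R3 - (5/6)*R1:  [     0  -10/3    1/3  -26/3 ]
R3 <- R3 - (2/5)*R2:  [     0      0    7/5  -18/5 ]
R4 <- R4 - (-6/25)*R2:  [       0        0  -166/25  -226/25 ]
R4 <- R4 - (-166/35)*R3:  [       0        0        0  -914/35 ]
Upper-triangular form:
[ -6      4     8        8 ]
[  0  -25/3  -8/3    -38/3 ]
[  0      0   7/5    -18/5 ]
[  0      0     0  -914/35 ]
det(A) = (-1)^0 * (-6) * (-25/3) * (7/5) * (-914/35) = -1828  (0 row swaps -> sign +1)

det(A) = -1828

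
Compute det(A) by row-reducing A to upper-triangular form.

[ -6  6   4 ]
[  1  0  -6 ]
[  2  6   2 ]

det(A) = -276

Forward elimination:
R2 <- R2 - (-1/6)*R1:  [     0      1  -16/3 ]
R3 <- R3 - (-1/3)*R1:  [    0     8  10/3 ]
R3 <- R3 - (8)*R2:  [  0   0  46 ]
Upper-triangular form:
[ -6  6      4 ]
[  0  1  -16/3 ]
[  0  0     46 ]
det(A) = (-1)^0 * (-6) * (1) * (46) = -276  (0 row swaps -> sign +1)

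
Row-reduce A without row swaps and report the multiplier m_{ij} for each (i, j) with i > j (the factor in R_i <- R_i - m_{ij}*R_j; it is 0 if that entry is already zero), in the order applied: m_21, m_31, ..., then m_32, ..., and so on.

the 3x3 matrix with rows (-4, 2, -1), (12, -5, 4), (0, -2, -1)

Forward elimination:
R2 <- R2 - (-3)*R1:  [ 0  1  1 ]
R3: entry in column 1 is already 0 -> m_{31} = 0 (no row operation needed)
R3 <- R3 - (-2)*R2:  [ 0  0  1 ]
Multipliers (in order of application): m_{21} = -3, m_{31} = 0, m_{32} = -2

multipliers: -3, 0, -2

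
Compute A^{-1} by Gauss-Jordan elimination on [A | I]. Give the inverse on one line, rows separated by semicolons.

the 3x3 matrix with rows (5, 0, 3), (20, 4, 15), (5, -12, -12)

Gauss-Jordan on [A | I]:
R1 <- (1/5)*R1:  [   1    0  3/5  |  1/5    0    0 ]
R2 <- R2 - (20)*R1:  [  0   4   3  |  -4   1   0 ]
R3 <- R3 - (5)*R1:  [   0  -12  -15  |   -1    0    1 ]
R2 <- (1/4)*R2:  [   0    1  3/4  |   -1  1/4    0 ]
R3 <- R3 - (-12)*R2:  [   0    0   -6  |  -13    3    1 ]
R3 <- (1/-6)*R3:  [    0     0     1  |  13/6  -1/2  -1/6 ]
R1 <- R1 - (3/5)*R3:  [      1       0       0  |  -11/10    3/10    1/10 ]
R2 <- R2 - (3/4)*R3:  [     0      1      0  |  -21/8    5/8    1/8 ]
Right block of [I | A^{-1}] is the inverse:
[ -11/10  3/10  1/10 ]
[  -21/8   5/8   1/8 ]
[   13/6  -1/2  -1/6 ]

inverse = [-11/10 3/10 1/10; -21/8 5/8 1/8; 13/6 -1/2 -1/6]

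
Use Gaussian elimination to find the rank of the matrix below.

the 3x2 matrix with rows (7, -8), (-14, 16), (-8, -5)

Row reduction:
R2 <- R2 - (-2)*R1:  [ 0  0 ]
R3 <- R3 - (-8/7)*R1:  [     0  -99/7 ]
R2 <-> R3   (pivot in column 2 was zero)
[ 7     -8 ]
[ 0  -99/7 ]
[ 0      0 ]
Row echelon form:
[ 7     -8 ]
[ 0  -99/7 ]
[ 0      0 ]
Nonzero rows / pivot columns: 2

rank(A) = 2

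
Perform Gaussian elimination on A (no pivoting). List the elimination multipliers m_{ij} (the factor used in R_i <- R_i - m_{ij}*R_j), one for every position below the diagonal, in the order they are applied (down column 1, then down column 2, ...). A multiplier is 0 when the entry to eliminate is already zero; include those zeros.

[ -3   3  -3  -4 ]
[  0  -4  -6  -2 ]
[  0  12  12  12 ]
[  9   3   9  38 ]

multipliers: 0, 0, -3, -3, -3, 3

Forward elimination:
R2: entry in column 1 is already 0 -> m_{21} = 0 (no row operation needed)
R3: entry in column 1 is already 0 -> m_{31} = 0 (no row operation needed)
R4 <- R4 - (-3)*R1:  [  0  12   0  26 ]
R3 <- R3 - (-3)*R2:  [  0   0  -6   6 ]
R4 <- R4 - (-3)*R2:  [   0    0  -18   20 ]
R4 <- R4 - (3)*R3:  [ 0  0  0  2 ]
Multipliers (in order of application): m_{21} = 0, m_{31} = 0, m_{41} = -3, m_{32} = -3, m_{42} = -3, m_{43} = 3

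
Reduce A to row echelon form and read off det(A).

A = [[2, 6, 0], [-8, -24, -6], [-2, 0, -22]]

det(A) = 72

Forward elimination:
R2 <- R2 - (-4)*R1:  [  0   0  -6 ]
R3 <- R3 - (-1)*R1:  [   0    6  -22 ]
R2 <-> R3   (pivot in column 2 was zero)
[ 2  6    0 ]
[ 0  6  -22 ]
[ 0  0   -6 ]
Upper-triangular form:
[ 2  6    0 ]
[ 0  6  -22 ]
[ 0  0   -6 ]
det(A) = (-1)^1 * (2) * (6) * (-6) = 72  (1 row swap -> sign -1)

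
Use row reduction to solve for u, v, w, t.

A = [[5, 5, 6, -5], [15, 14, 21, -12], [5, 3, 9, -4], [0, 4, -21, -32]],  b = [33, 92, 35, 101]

Forward elimination on [A|b]:
R2 <- R2 - (3)*R1:  [  0  -1   3   3  -7 ]
R3 <- R3 - (1)*R1:  [  0  -2   3   1   2 ]
R3 <- R3 - (2)*R2:  [  0   0  -3  -5  16 ]
R4 <- R4 - (-4)*R2:  [   0    0   -9  -20   73 ]
R4 <- R4 - (3)*R3:  [  0   0   0  -5  25 ]
Row echelon form:
[ 5   5   6  -5  |  33 ]
[ 0  -1   3   3  |  -7 ]
[ 0   0  -3  -5  |  16 ]
[ 0   0   0  -5  |  25 ]
Back-substitution:
t = (25) / -5 = -5
w = (16 - (-5)*(-5)) / -3 = 3
v = (-7 - (3)*(3) - (3)*(-5)) / -1 = 1
u = (33 - (5)*(1) - (6)*(3) - (-5)*(-5)) / 5 = -3

(-3, 1, 3, -5)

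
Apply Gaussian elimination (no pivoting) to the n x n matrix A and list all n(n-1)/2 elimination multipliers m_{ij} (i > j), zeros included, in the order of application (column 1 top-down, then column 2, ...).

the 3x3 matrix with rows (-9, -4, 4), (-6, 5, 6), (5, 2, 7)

multipliers: 2/3, -5/9, -2/69

Forward elimination:
R2 <- R2 - (2/3)*R1:  [    0  23/3  10/3 ]
R3 <- R3 - (-5/9)*R1:  [    0  -2/9  83/9 ]
R3 <- R3 - (-2/69)*R2:  [      0       0  643/69 ]
Multipliers (in order of application): m_{21} = 2/3, m_{31} = -5/9, m_{32} = -2/69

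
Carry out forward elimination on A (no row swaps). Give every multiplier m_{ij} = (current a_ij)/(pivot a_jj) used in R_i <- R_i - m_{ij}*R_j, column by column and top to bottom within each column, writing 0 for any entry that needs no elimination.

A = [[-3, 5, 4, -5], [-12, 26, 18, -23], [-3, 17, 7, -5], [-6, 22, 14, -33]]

Forward elimination:
R2 <- R2 - (4)*R1:  [  0   6   2  -3 ]
R3 <- R3 - (1)*R1:  [  0  12   3   0 ]
R4 <- R4 - (2)*R1:  [   0   12    6  -23 ]
R3 <- R3 - (2)*R2:  [  0   0  -1   6 ]
R4 <- R4 - (2)*R2:  [   0    0    2  -17 ]
R4 <- R4 - (-2)*R3:  [  0   0   0  -5 ]
Multipliers (in order of application): m_{21} = 4, m_{31} = 1, m_{41} = 2, m_{32} = 2, m_{42} = 2, m_{43} = -2

multipliers: 4, 1, 2, 2, 2, -2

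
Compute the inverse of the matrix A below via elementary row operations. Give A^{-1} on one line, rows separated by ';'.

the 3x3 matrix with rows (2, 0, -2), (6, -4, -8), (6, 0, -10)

inverse = [5/4 0 -1/4; 3/8 -1/4 1/8; 3/4 0 -1/4]

Gauss-Jordan on [A | I]:
R1 <- (1/2)*R1:  [   1    0   -1  |  1/2    0    0 ]
R2 <- R2 - (6)*R1:  [  0  -4  -2  |  -3   1   0 ]
R3 <- R3 - (6)*R1:  [  0   0  -4  |  -3   0   1 ]
R2 <- (1/-4)*R2:  [    0     1   1/2  |   3/4  -1/4     0 ]
R3 <- (1/-4)*R3:  [    0     0     1  |   3/4     0  -1/4 ]
R1 <- R1 - (-1)*R3:  [    1     0     0  |   5/4     0  -1/4 ]
R2 <- R2 - (1/2)*R3:  [    0     1     0  |   3/8  -1/4   1/8 ]
Right block of [I | A^{-1}] is the inverse:
[ 5/4     0  -1/4 ]
[ 3/8  -1/4   1/8 ]
[ 3/4     0  -1/4 ]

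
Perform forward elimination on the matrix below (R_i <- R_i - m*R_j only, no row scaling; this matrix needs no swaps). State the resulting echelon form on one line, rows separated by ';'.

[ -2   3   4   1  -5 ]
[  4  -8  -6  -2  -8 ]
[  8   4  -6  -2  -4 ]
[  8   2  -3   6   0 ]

Forward elimination:
R2 <- R2 - (-2)*R1:  [   0   -2    2    0  -18 ]
R3 <- R3 - (-4)*R1:  [   0   16   10    2  -24 ]
R4 <- R4 - (-4)*R1:  [   0   14   13   10  -20 ]
R3 <- R3 - (-8)*R2:  [    0     0    26     2  -168 ]
R4 <- R4 - (-7)*R2:  [    0     0    27    10  -146 ]
R4 <- R4 - (27/26)*R3:  [      0       0       0  103/13  370/13 ]
Row echelon form:
[ -2   3   4       1      -5 ]
[  0  -2   2       0     -18 ]
[  0   0  26       2    -168 ]
[  0   0   0  103/13  370/13 ]

REF = [-2 3 4 1 -5; 0 -2 2 0 -18; 0 0 26 2 -168; 0 0 0 103/13 370/13]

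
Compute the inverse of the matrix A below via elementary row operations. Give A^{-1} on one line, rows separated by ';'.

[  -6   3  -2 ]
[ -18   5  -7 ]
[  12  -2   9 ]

inverse = [31/96 -23/96 -11/96; 13/16 -5/16 -1/16; -1/4 1/4 1/4]

Gauss-Jordan on [A | I]:
R1 <- (1/-6)*R1:  [    1  -1/2   1/3  |  -1/6     0     0 ]
R2 <- R2 - (-18)*R1:  [  0  -4  -1  |  -3   1   0 ]
R3 <- R3 - (12)*R1:  [ 0  4  5  |  2  0  1 ]
R2 <- (1/-4)*R2:  [    0     1   1/4  |   3/4  -1/4     0 ]
R1 <- R1 - (-1/2)*R2:  [     1      0  11/24  |   5/24   -1/8      0 ]
R3 <- R3 - (4)*R2:  [  0   0   4  |  -1   1   1 ]
R3 <- (1/4)*R3:  [    0     0     1  |  -1/4   1/4   1/4 ]
R1 <- R1 - (11/24)*R3:  [      1       0       0  |   31/96  -23/96  -11/96 ]
R2 <- R2 - (1/4)*R3:  [     0      1      0  |  13/16  -5/16  -1/16 ]
Right block of [I | A^{-1}] is the inverse:
[ 31/96  -23/96  -11/96 ]
[ 13/16   -5/16   -1/16 ]
[  -1/4     1/4     1/4 ]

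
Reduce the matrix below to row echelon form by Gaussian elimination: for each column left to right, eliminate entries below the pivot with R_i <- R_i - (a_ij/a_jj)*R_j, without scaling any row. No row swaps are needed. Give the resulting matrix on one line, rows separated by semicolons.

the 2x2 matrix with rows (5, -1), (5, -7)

Forward elimination:
R2 <- R2 - (1)*R1:  [  0  -6 ]
Row echelon form:
[ 5  -1 ]
[ 0  -6 ]

REF = [5 -1; 0 -6]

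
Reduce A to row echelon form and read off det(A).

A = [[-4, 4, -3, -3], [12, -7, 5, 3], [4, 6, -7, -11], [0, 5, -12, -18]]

det(A) = -160

Forward elimination:
R2 <- R2 - (-3)*R1:  [  0   5  -4  -6 ]
R3 <- R3 - (-1)*R1:  [   0   10  -10  -14 ]
R3 <- R3 - (2)*R2:  [  0   0  -2  -2 ]
R4 <- R4 - (1)*R2:  [   0    0   -8  -12 ]
R4 <- R4 - (4)*R3:  [  0   0   0  -4 ]
Upper-triangular form:
[ -4  4  -3  -3 ]
[  0  5  -4  -6 ]
[  0  0  -2  -2 ]
[  0  0   0  -4 ]
det(A) = (-1)^0 * (-4) * (5) * (-2) * (-4) = -160  (0 row swaps -> sign +1)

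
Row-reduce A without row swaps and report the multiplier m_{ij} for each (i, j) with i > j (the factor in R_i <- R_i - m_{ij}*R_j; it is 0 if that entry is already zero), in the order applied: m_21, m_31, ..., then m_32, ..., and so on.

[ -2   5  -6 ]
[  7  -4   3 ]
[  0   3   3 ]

Forward elimination:
R2 <- R2 - (-7/2)*R1:  [    0  27/2   -18 ]
R3: entry in column 1 is already 0 -> m_{31} = 0 (no row operation needed)
R3 <- R3 - (2/9)*R2:  [ 0  0  7 ]
Multipliers (in order of application): m_{21} = -7/2, m_{31} = 0, m_{32} = 2/9

multipliers: -7/2, 0, 2/9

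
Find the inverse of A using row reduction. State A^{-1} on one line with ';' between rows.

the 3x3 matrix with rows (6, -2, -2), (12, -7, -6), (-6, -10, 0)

inverse = [5/9 -5/27 1/54; -1/3 1/9 -1/9; 3/2 -2/3 1/6]

Gauss-Jordan on [A | I]:
R1 <- (1/6)*R1:  [    1  -1/3  -1/3  |   1/6     0     0 ]
R2 <- R2 - (12)*R1:  [  0  -3  -2  |  -2   1   0 ]
R3 <- R3 - (-6)*R1:  [   0  -12   -2  |    1    0    1 ]
R2 <- (1/-3)*R2:  [    0     1   2/3  |   2/3  -1/3     0 ]
R1 <- R1 - (-1/3)*R2:  [    1     0  -1/9  |  7/18  -1/9     0 ]
R3 <- R3 - (-12)*R2:  [  0   0   6  |   9  -4   1 ]
R3 <- (1/6)*R3:  [    0     0     1  |   3/2  -2/3   1/6 ]
R1 <- R1 - (-1/9)*R3:  [     1      0      0  |    5/9  -5/27   1/54 ]
R2 <- R2 - (2/3)*R3:  [    0     1     0  |  -1/3   1/9  -1/9 ]
Right block of [I | A^{-1}] is the inverse:
[  5/9  -5/27  1/54 ]
[ -1/3    1/9  -1/9 ]
[  3/2   -2/3   1/6 ]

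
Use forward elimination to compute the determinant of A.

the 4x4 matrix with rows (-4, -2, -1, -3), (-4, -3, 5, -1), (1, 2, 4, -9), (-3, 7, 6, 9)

det(A) = 3000

Forward elimination:
R2 <- R2 - (1)*R1:  [  0  -1   6   2 ]
R3 <- R3 - (-1/4)*R1:  [     0    3/2   15/4  -39/4 ]
R4 <- R4 - (3/4)*R1:  [    0  17/2  27/4  45/4 ]
R3 <- R3 - (-3/2)*R2:  [     0      0   51/4  -27/4 ]
R4 <- R4 - (-17/2)*R2:  [     0      0  231/4  113/4 ]
R4 <- R4 - (77/17)*R3:  [       0        0        0  1000/17 ]
Upper-triangular form:
[ -4  -2    -1       -3 ]
[  0  -1     6        2 ]
[  0   0  51/4    -27/4 ]
[  0   0     0  1000/17 ]
det(A) = (-1)^0 * (-4) * (-1) * (51/4) * (1000/17) = 3000  (0 row swaps -> sign +1)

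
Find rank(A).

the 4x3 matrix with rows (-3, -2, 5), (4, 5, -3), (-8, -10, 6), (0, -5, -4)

Row reduction:
R2 <- R2 - (-4/3)*R1:  [    0   7/3  11/3 ]
R3 <- R3 - (8/3)*R1:  [     0  -14/3  -22/3 ]
R3 <- R3 - (-2)*R2:  [ 0  0  0 ]
R4 <- R4 - (-15/7)*R2:  [    0     0  27/7 ]
R3 <-> R4   (pivot in column 3 was zero)
[ -3   -2     5 ]
[  0  7/3  11/3 ]
[  0    0  27/7 ]
[  0    0     0 ]
Row echelon form:
[ -3   -2     5 ]
[  0  7/3  11/3 ]
[  0    0  27/7 ]
[  0    0     0 ]
Nonzero rows / pivot columns: 3

rank(A) = 3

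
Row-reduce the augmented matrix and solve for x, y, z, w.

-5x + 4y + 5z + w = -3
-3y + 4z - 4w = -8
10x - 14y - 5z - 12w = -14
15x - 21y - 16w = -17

Forward elimination on [A|b]:
R3 <- R3 - (-2)*R1:  [   0   -6    5  -10  -20 ]
R4 <- R4 - (-3)*R1:  [   0   -9   15  -13  -26 ]
R3 <- R3 - (2)*R2:  [  0   0  -3  -2  -4 ]
R4 <- R4 - (3)*R2:  [  0   0   3  -1  -2 ]
R4 <- R4 - (-1)*R3:  [  0   0   0  -3  -6 ]
Row echelon form:
[ -5   4   5   1  |  -3 ]
[  0  -3   4  -4  |  -8 ]
[  0   0  -3  -2  |  -4 ]
[  0   0   0  -3  |  -6 ]
Back-substitution:
w = (-6) / -3 = 2
z = (-4 - (-2)*(2)) / -3 = 0
y = (-8 - (4)*(0) - (-4)*(2)) / -3 = 0
x = (-3 - (4)*(0) - (5)*(0) - (1)*(2)) / -5 = 1

(1, 0, 0, 2)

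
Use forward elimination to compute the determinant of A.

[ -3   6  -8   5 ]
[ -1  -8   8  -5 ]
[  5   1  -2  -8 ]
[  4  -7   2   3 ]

Forward elimination:
R2 <- R2 - (1/3)*R1:  [     0    -10   32/3  -20/3 ]
R3 <- R3 - (-5/3)*R1:  [     0     11  -46/3    1/3 ]
R4 <- R4 - (-4/3)*R1:  [     0      1  -26/3   29/3 ]
R3 <- R3 - (-11/10)*R2:  [     0      0  -18/5     -7 ]
R4 <- R4 - (-1/10)*R2:  [     0      0  -38/5      9 ]
R4 <- R4 - (19/9)*R3:  [     0      0      0  214/9 ]
Upper-triangular form:
[ -3    6     -8      5 ]
[  0  -10   32/3  -20/3 ]
[  0    0  -18/5     -7 ]
[  0    0      0  214/9 ]
det(A) = (-1)^0 * (-3) * (-10) * (-18/5) * (214/9) = -2568  (0 row swaps -> sign +1)

det(A) = -2568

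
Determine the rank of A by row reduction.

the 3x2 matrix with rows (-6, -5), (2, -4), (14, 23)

rank(A) = 2

Row reduction:
R2 <- R2 - (-1/3)*R1:  [     0  -17/3 ]
R3 <- R3 - (-7/3)*R1:  [    0  34/3 ]
R3 <- R3 - (-2)*R2:  [ 0  0 ]
Row echelon form:
[ -6     -5 ]
[  0  -17/3 ]
[  0      0 ]
Nonzero rows / pivot columns: 2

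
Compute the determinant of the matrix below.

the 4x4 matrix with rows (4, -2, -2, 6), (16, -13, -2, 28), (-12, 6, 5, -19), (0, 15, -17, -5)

det(A) = 120

Forward elimination:
R2 <- R2 - (4)*R1:  [  0  -5   6   4 ]
R3 <- R3 - (-3)*R1:  [  0   0  -1  -1 ]
R4 <- R4 - (-3)*R2:  [ 0  0  1  7 ]
R4 <- R4 - (-1)*R3:  [ 0  0  0  6 ]
Upper-triangular form:
[ 4  -2  -2   6 ]
[ 0  -5   6   4 ]
[ 0   0  -1  -1 ]
[ 0   0   0   6 ]
det(A) = (-1)^0 * (4) * (-5) * (-1) * (6) = 120  (0 row swaps -> sign +1)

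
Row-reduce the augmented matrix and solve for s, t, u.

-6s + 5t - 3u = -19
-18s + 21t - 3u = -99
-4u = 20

(4, -2, -5)

Forward elimination on [A|b]:
R2 <- R2 - (3)*R1:  [   0    6    6  -42 ]
Row echelon form:
[ -6  5  -3  |  -19 ]
[  0  6   6  |  -42 ]
[  0  0  -4  |   20 ]
Back-substitution:
u = (20) / -4 = -5
t = (-42 - (6)*(-5)) / 6 = -2
s = (-19 - (5)*(-2) - (-3)*(-5)) / -6 = 4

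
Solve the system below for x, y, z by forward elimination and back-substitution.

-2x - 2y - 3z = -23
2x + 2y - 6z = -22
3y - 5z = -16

(1, 3, 5)

Forward elimination on [A|b]:
R2 <- R2 - (-1)*R1:  [   0    0   -9  -45 ]
R2 <-> R3   (pivot in column 2 was zero)
[ -2  -2  -3  -23 ]
[  0   3  -5  -16 ]
[  0   0  -9  -45 ]
Row echelon form:
[ -2  -2  -3  |  -23 ]
[  0   3  -5  |  -16 ]
[  0   0  -9  |  -45 ]
Back-substitution:
z = (-45) / -9 = 5
y = (-16 - (-5)*(5)) / 3 = 3
x = (-23 - (-2)*(3) - (-3)*(5)) / -2 = 1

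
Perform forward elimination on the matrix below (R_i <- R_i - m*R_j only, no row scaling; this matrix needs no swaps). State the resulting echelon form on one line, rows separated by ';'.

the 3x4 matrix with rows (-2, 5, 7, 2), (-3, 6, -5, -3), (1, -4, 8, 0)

Forward elimination:
R2 <- R2 - (3/2)*R1:  [     0   -3/2  -31/2     -6 ]
R3 <- R3 - (-1/2)*R1:  [    0  -3/2  23/2     1 ]
R3 <- R3 - (1)*R2:  [  0   0  27   7 ]
Row echelon form:
[ -2     5      7   2 ]
[  0  -3/2  -31/2  -6 ]
[  0     0     27   7 ]

REF = [-2 5 7 2; 0 -3/2 -31/2 -6; 0 0 27 7]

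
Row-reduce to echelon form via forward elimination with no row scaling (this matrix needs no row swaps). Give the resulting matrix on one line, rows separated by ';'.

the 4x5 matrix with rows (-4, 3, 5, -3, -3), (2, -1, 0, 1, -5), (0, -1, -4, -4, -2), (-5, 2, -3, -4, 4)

Forward elimination:
R2 <- R2 - (-1/2)*R1:  [     0    1/2    5/2   -1/2  -13/2 ]
R4 <- R4 - (5/4)*R1:  [     0   -7/4  -37/4   -1/4   31/4 ]
R3 <- R3 - (-2)*R2:  [   0    0    1   -5  -15 ]
R4 <- R4 - (-7/2)*R2:  [    0     0  -1/2    -2   -15 ]
R4 <- R4 - (-1/2)*R3:  [     0      0      0   -9/2  -45/2 ]
Row echelon form:
[ -4    3    5    -3     -3 ]
[  0  1/2  5/2  -1/2  -13/2 ]
[  0    0    1    -5    -15 ]
[  0    0    0  -9/2  -45/2 ]

REF = [-4 3 5 -3 -3; 0 1/2 5/2 -1/2 -13/2; 0 0 1 -5 -15; 0 0 0 -9/2 -45/2]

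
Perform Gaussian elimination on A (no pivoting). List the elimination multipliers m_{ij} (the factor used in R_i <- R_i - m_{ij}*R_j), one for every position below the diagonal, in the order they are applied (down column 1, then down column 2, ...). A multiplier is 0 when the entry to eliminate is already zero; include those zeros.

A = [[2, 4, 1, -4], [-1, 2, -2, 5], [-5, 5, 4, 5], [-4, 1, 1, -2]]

Forward elimination:
R2 <- R2 - (-1/2)*R1:  [    0     4  -3/2     3 ]
R3 <- R3 - (-5/2)*R1:  [    0    15  13/2    -5 ]
R4 <- R4 - (-2)*R1:  [   0    9    3  -10 ]
R3 <- R3 - (15/4)*R2:  [     0      0   97/8  -65/4 ]
R4 <- R4 - (9/4)*R2:  [     0      0   51/8  -67/4 ]
R4 <- R4 - (51/97)*R3:  [       0        0        0  -796/97 ]
Multipliers (in order of application): m_{21} = -1/2, m_{31} = -5/2, m_{41} = -2, m_{32} = 15/4, m_{42} = 9/4, m_{43} = 51/97

multipliers: -1/2, -5/2, -2, 15/4, 9/4, 51/97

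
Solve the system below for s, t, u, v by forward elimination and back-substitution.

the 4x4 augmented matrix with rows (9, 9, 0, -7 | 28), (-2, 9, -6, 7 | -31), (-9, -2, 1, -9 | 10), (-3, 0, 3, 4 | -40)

Forward elimination on [A|b]:
R2 <- R2 - (-2/9)*R1:  [      0      11      -6    49/9  -223/9 ]
R3 <- R3 - (-1)*R1:  [   0    7    1  -16   38 ]
R4 <- R4 - (-1/3)*R1:  [     0      3      3    5/3  -92/3 ]
R3 <- R3 - (7/11)*R2:  [        0         0     53/11  -1927/99   5323/99 ]
R4 <- R4 - (3/11)*R2:  [       0        0    51/11     2/11  -263/11 ]
R4 <- R4 - (51/53)*R3:  [          0           0           0    3007/159  -12028/159 ]
Row echelon form:
[ 9   9      0        -7  |          28 ]
[ 0  11     -6      49/9  |      -223/9 ]
[ 0   0  53/11  -1927/99  |     5323/99 ]
[ 0   0      0  3007/159  |  -12028/159 ]
Back-substitution:
v = (-12028/159) / (3007/159) = -4
u = (5323/99 - (-1927/99)*(-4)) / (53/11) = -5
t = (-223/9 - (-6)*(-5) - (49/9)*(-4)) / 11 = -3
s = (28 - (9)*(-3) - (-7)*(-4)) / 9 = 3

(3, -3, -5, -4)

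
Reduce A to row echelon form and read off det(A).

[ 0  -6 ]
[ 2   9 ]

det(A) = 12

Forward elimination:
R1 <-> R2   (pivot in column 1 was zero)
[ 2   9 ]
[ 0  -6 ]
Upper-triangular form:
[ 2   9 ]
[ 0  -6 ]
det(A) = (-1)^1 * (2) * (-6) = 12  (1 row swap -> sign -1)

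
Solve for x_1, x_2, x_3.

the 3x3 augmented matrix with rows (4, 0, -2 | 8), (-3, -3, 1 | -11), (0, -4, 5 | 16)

Forward elimination on [A|b]:
R2 <- R2 - (-3/4)*R1:  [    0    -3  -1/2    -5 ]
R3 <- R3 - (4/3)*R2:  [    0     0  17/3  68/3 ]
Row echelon form:
[ 4   0    -2  |     8 ]
[ 0  -3  -1/2  |    -5 ]
[ 0   0  17/3  |  68/3 ]
Back-substitution:
x_3 = (68/3) / (17/3) = 4
x_2 = (-5 - (-1/2)*(4)) / -3 = 1
x_1 = (8 - (-2)*(4)) / 4 = 4

(4, 1, 4)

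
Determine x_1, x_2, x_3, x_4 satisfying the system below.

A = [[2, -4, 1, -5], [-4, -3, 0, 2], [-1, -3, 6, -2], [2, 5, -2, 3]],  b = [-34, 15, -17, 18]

Forward elimination on [A|b]:
R2 <- R2 - (-2)*R1:  [   0  -11    2   -8  -53 ]
R3 <- R3 - (-1/2)*R1:  [    0    -5  13/2  -9/2   -34 ]
R4 <- R4 - (1)*R1:  [  0   9  -3   8  52 ]
R3 <- R3 - (5/11)*R2:  [       0        0   123/22   -19/22  -109/11 ]
R4 <- R4 - (-9/11)*R2:  [      0       0  -15/11   16/11   95/11 ]
R4 <- R4 - (-10/41)*R3:  [      0       0       0   51/41  255/41 ]
Row echelon form:
[ 2   -4       1      -5  |      -34 ]
[ 0  -11       2      -8  |      -53 ]
[ 0    0  123/22  -19/22  |  -109/11 ]
[ 0    0       0   51/41  |   255/41 ]
Back-substitution:
x_4 = (255/41) / (51/41) = 5
x_3 = (-109/11 - (-19/22)*(5)) / (123/22) = -1
x_2 = (-53 - (2)*(-1) - (-8)*(5)) / -11 = 1
x_1 = (-34 - (-4)*(1) - (1)*(-1) - (-5)*(5)) / 2 = -2

(-2, 1, -1, 5)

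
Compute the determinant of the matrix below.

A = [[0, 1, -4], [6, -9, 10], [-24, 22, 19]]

Forward elimination:
R1 <-> R2   (pivot in column 1 was zero)
[   6  -9  10 ]
[   0   1  -4 ]
[ -24  22  19 ]
R3 <- R3 - (-4)*R1:  [   0  -14   59 ]
R3 <- R3 - (-14)*R2:  [ 0  0  3 ]
Upper-triangular form:
[ 6  -9  10 ]
[ 0   1  -4 ]
[ 0   0   3 ]
det(A) = (-1)^1 * (6) * (1) * (3) = -18  (1 row swap -> sign -1)

det(A) = -18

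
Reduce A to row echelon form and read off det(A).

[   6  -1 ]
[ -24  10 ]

Forward elimination:
R2 <- R2 - (-4)*R1:  [ 0  6 ]
Upper-triangular form:
[ 6  -1 ]
[ 0   6 ]
det(A) = (-1)^0 * (6) * (6) = 36  (0 row swaps -> sign +1)

det(A) = 36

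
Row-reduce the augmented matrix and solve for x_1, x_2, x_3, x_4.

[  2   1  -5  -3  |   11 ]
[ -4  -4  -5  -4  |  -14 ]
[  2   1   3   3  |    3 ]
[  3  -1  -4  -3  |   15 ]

(4, 1, 2, -4)

Forward elimination on [A|b]:
R2 <- R2 - (-2)*R1:  [   0   -2  -15  -10    8 ]
R3 <- R3 - (1)*R1:  [  0   0   8   6  -8 ]
R4 <- R4 - (3/2)*R1:  [    0  -5/2   7/2   3/2  -3/2 ]
R4 <- R4 - (5/4)*R2:  [     0      0   89/4     14  -23/2 ]
R4 <- R4 - (89/32)*R3:  [      0       0       0  -43/16    43/4 ]
Row echelon form:
[ 2   1   -5      -3  |    11 ]
[ 0  -2  -15     -10  |     8 ]
[ 0   0    8       6  |    -8 ]
[ 0   0    0  -43/16  |  43/4 ]
Back-substitution:
x_4 = (43/4) / (-43/16) = -4
x_3 = (-8 - (6)*(-4)) / 8 = 2
x_2 = (8 - (-15)*(2) - (-10)*(-4)) / -2 = 1
x_1 = (11 - (1)*(1) - (-5)*(2) - (-3)*(-4)) / 2 = 4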